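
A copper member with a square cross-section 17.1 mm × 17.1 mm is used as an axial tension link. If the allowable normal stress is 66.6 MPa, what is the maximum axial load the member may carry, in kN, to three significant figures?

19.5 kN

A = 292.4 mm².
P_max = σ_allow · A = 66.6 · 292.4 = 19470 N = 19.47 kN.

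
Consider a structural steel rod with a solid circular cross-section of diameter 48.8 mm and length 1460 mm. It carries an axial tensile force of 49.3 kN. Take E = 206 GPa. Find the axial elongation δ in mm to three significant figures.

0.187 mm

A = 1870 mm².
δ_mech = NL/(AE) = 49300·1460/(1870·206000) = 0.1868 mm.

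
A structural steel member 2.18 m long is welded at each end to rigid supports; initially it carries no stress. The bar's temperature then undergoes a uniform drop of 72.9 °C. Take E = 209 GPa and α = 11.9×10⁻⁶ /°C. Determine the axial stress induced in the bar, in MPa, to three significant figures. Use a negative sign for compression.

181 MPa

Free thermal expansion αLΔT = 11.9e-6 · 2180 · -72.9 = -1.891 mm.
The walls impose strain ε = −(-1.891)/2180 = 8.6751e-04; σ = Eε = 209000 · 8.6751e-04 = 181.3 MPa.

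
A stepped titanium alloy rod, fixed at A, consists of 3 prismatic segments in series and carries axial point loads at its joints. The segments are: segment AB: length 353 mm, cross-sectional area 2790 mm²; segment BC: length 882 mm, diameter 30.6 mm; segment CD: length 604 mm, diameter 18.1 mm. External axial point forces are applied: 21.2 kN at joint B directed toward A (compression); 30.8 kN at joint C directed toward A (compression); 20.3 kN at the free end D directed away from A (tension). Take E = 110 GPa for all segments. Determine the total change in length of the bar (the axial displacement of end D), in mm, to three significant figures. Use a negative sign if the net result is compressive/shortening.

0.282 mm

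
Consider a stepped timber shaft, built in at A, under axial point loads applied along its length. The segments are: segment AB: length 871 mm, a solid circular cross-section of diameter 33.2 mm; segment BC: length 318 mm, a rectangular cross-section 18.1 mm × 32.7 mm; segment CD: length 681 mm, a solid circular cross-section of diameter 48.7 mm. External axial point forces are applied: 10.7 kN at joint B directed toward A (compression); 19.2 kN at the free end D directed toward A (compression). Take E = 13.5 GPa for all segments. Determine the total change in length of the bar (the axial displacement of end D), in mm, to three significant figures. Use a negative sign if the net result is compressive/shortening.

Internal axial forces (sectioning from the free end, tension +): N_CD = -19.2 kN, N_BC = -19.2 kN, N_AB = -29.9 kN.
A_AB = 865.7 mm².
A_BC = 591.9 mm².
A_CD = 1863 mm².
δ_AB = -29900·871/(865.7·13500) = -2.228 mm
δ_BC = -19200·318/(591.9·13500) = -0.7641 mm
δ_CD = -19200·681/(1863·13500) = -0.52 mm
δ = Σδ_i = -3.512 mm.

-3.51 mm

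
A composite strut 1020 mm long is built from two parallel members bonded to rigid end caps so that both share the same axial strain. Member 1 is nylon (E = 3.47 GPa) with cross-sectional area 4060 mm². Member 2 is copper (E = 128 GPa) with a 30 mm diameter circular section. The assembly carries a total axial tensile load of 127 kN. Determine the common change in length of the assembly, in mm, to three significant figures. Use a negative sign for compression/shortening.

A_2 = 706.9 mm².
Equal strain + equilibrium ⇒ each member carries load in proportion to AE: A₁E₁ = 14090000 N, A₂E₂ = 90480000 N, ΣAE = 104600000 N.
δ = PL/ΣAE = 127000·1020/104600000 = 1.239 mm.

1.24 mm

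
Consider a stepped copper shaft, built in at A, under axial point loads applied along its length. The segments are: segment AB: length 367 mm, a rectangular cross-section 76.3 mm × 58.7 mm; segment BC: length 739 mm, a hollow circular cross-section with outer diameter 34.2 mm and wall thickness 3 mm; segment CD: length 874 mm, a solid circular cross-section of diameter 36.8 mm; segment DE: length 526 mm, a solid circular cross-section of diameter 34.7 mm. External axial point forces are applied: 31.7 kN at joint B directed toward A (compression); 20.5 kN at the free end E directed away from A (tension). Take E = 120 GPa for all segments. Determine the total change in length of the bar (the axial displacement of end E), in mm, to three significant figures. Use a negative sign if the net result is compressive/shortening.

Internal axial forces (sectioning from the free end, tension +): N_DE = 20.5 kN, N_CD = 20.5 kN, N_BC = 20.5 kN, N_AB = -11.2 kN.
A_AB = 4479 mm².
A_BC = 294.1 mm².
A_CD = 1064 mm².
A_DE = 945.7 mm².
δ_AB = -11200·367/(4479·120000) = -0.007648 mm
δ_BC = 20500·739/(294.1·120000) = 0.4293 mm
δ_CD = 20500·874/(1064·120000) = 0.1404 mm
δ_DE = 20500·526/(945.7·120000) = 0.09502 mm
δ = Σδ_i = 0.6571 mm.

0.657 mm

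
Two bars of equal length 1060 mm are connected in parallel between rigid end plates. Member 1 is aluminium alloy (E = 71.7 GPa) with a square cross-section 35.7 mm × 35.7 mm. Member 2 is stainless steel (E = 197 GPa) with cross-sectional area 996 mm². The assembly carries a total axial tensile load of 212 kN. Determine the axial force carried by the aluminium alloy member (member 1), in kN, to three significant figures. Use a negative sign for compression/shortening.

67.4 kN

A_1 = 1274 mm².
Equal strain + equilibrium ⇒ each member carries load in proportion to AE: A₁E₁ = 91380000 N, A₂E₂ = 196200000 N, ΣAE = 287600000 N.
F₁ = P·A₁E₁/ΣAE = 212000·91380000/287600000 = 67360 N.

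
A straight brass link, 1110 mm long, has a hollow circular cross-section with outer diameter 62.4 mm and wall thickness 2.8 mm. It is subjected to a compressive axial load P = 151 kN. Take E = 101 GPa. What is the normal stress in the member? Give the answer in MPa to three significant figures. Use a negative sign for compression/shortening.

-288 MPa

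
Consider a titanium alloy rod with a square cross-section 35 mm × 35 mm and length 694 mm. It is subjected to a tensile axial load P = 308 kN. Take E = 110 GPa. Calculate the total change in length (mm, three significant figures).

A = 1225 mm².
δ_mech = NL/(AE) = 308000·694/(1225·110000) = 1.586 mm.

1.59 mm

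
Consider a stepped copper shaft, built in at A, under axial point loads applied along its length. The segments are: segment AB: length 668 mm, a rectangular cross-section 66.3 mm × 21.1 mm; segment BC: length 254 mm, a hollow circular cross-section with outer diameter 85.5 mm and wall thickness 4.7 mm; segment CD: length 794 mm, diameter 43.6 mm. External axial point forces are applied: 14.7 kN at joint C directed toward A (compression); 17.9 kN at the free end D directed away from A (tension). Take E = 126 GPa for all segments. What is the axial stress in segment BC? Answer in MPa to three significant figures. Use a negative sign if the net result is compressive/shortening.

2.68 MPa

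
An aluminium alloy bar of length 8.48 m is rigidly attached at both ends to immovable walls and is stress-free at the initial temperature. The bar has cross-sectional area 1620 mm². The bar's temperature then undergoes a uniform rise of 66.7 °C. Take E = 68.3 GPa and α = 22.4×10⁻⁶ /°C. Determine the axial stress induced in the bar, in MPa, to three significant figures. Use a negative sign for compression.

-102 MPa

Free thermal expansion αLΔT = 22.4e-6 · 8480 · 66.7 = 12.67 mm.
The walls impose strain ε = −(12.67)/8480 = -1.4941e-03; σ = Eε = 68300 · -1.4941e-03 = -102 MPa.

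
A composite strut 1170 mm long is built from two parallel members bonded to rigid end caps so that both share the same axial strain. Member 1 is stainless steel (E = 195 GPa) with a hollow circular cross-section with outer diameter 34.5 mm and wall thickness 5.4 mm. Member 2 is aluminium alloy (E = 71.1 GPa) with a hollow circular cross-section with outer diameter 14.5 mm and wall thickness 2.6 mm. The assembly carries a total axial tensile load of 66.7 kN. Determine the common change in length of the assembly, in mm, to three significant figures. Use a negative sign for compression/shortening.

0.756 mm

A_1 = 493.7 mm².
A_2 = 97.2 mm².
Equal strain + equilibrium ⇒ each member carries load in proportion to AE: A₁E₁ = 96270000 N, A₂E₂ = 6911000 N, ΣAE = 103200000 N.
δ = PL/ΣAE = 66700·1170/103200000 = 0.7564 mm.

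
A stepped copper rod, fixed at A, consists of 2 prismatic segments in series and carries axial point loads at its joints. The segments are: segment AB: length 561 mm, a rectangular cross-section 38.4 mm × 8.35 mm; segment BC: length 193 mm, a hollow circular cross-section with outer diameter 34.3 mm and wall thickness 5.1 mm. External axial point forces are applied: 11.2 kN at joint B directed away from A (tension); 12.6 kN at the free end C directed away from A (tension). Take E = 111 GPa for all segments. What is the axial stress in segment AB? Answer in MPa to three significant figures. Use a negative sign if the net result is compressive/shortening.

Internal axial forces (sectioning from the free end, tension +): N_BC = 12.6 kN, N_AB = 23.8 kN.
A_AB = 320.6 mm².
σ_AB = N_AB/A_AB = 23800/320.6 = 74.23 MPa.

74.2 MPa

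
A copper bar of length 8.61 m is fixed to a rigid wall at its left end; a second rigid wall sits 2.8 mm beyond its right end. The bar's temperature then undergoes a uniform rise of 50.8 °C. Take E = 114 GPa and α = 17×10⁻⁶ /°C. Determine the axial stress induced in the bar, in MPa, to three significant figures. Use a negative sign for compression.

-61.4 MPa

Free thermal expansion αLΔT = 17e-6 · 8610 · 50.8 = 7.436 mm.
The walls engage after the gap closes; constrained expansion = 7.436 − 2.8 = 4.636 mm.
The walls impose strain ε = −(4.636)/8610 = -5.3840e-04; σ = Eε = 114000 · -5.3840e-04 = -61.38 MPa.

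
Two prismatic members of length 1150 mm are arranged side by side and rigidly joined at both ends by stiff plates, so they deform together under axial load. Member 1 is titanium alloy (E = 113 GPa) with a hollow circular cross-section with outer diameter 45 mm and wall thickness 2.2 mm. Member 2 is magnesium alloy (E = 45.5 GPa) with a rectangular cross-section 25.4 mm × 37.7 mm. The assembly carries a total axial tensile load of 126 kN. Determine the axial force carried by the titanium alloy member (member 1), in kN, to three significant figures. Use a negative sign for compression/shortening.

A_1 = 295.8 mm².
A_2 = 957.6 mm².
Equal strain + equilibrium ⇒ each member carries load in proportion to AE: A₁E₁ = 33430000 N, A₂E₂ = 43570000 N, ΣAE = 77000000 N.
F₁ = P·A₁E₁/ΣAE = 126000·33430000/77000000 = 54700 N.

54.7 kN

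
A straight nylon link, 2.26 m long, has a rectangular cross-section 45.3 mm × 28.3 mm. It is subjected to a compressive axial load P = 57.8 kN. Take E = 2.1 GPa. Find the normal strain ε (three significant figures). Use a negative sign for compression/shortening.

-0.0215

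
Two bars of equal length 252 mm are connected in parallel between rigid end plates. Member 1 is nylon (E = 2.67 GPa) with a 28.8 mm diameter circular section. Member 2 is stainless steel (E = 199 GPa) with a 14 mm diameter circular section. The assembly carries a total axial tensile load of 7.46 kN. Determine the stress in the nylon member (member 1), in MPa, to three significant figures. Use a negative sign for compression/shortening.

A_1 = 651.4 mm².
A_2 = 153.9 mm².
Equal strain + equilibrium ⇒ each member carries load in proportion to AE: A₁E₁ = 1739000 N, A₂E₂ = 30630000 N, ΣAE = 32370000 N.
σ₁ = P·E₁/ΣAE = 7460·2670/32370000 = 0.6153 MPa.

0.615 MPa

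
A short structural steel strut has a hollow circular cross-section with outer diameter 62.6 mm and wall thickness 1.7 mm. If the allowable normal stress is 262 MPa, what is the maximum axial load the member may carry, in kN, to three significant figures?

85.2 kN

A = 325.2 mm².
P_max = σ_allow · A = 262 · 325.2 = 85220 N = 85.22 kN.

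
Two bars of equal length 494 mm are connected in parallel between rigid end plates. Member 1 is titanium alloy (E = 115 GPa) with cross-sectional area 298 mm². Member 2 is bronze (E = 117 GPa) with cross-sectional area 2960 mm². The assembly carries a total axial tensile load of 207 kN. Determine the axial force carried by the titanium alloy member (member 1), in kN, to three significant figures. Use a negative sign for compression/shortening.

18.6 kN

Equal strain + equilibrium ⇒ each member carries load in proportion to AE: A₁E₁ = 34270000 N, A₂E₂ = 346300000 N, ΣAE = 380600000 N.
F₁ = P·A₁E₁/ΣAE = 207000·34270000/380600000 = 18640 N.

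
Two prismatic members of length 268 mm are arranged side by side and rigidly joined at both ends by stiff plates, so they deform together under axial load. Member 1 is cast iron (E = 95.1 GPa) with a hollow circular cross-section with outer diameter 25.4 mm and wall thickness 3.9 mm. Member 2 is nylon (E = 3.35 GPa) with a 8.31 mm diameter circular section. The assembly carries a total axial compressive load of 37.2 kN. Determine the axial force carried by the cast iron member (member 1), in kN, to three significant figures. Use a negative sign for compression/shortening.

-36.9 kN

A_1 = 263.4 mm².
A_2 = 54.24 mm².
Equal strain + equilibrium ⇒ each member carries load in proportion to AE: A₁E₁ = 25050000 N, A₂E₂ = 181700 N, ΣAE = 25230000 N.
F₁ = P·A₁E₁/ΣAE = -37200·25050000/25230000 = -36930 N.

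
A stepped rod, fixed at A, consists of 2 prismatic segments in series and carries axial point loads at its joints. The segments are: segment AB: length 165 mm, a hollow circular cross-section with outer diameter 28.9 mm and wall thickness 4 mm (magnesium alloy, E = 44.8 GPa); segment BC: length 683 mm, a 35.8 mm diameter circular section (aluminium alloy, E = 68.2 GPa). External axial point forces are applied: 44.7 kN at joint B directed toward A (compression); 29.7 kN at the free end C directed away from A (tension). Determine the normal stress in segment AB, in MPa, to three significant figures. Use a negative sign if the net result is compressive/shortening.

Internal axial forces (sectioning from the free end, tension +): N_BC = 29.7 kN, N_AB = -15 kN.
A_AB = 312.9 mm².
σ_AB = N_AB/A_AB = -15000/312.9 = -47.94 MPa.

-47.9 MPa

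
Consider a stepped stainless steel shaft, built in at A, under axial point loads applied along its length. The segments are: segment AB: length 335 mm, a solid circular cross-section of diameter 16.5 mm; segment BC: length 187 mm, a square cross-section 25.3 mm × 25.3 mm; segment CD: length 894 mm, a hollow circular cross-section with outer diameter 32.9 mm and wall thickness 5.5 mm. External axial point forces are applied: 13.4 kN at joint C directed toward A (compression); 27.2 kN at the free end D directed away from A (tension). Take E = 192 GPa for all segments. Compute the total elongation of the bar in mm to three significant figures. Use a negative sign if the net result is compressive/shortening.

0.401 mm

Internal axial forces (sectioning from the free end, tension +): N_CD = 27.2 kN, N_BC = 13.8 kN, N_AB = 13.8 kN.
A_AB = 213.8 mm².
A_BC = 640.1 mm².
A_CD = 473.4 mm².
δ_AB = 13800·335/(213.8·192000) = 0.1126 mm
δ_BC = 13800·187/(640.1·192000) = 0.021 mm
δ_CD = 27200·894/(473.4·192000) = 0.2675 mm
δ = Σδ_i = 0.4011 mm.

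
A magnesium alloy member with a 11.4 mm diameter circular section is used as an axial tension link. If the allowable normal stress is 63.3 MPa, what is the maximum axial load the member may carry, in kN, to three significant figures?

A = 102.1 mm².
P_max = σ_allow · A = 63.3 · 102.1 = 6461 N = 6.461 kN.

6.46 kN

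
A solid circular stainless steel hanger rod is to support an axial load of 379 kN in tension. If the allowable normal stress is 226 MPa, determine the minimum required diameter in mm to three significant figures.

46.2 mm

Required area A ≥ P/σ_allow = 379000/226 = 1677 mm².
For a solid circular section, d ≥ √(4A/π) = 46.21 mm.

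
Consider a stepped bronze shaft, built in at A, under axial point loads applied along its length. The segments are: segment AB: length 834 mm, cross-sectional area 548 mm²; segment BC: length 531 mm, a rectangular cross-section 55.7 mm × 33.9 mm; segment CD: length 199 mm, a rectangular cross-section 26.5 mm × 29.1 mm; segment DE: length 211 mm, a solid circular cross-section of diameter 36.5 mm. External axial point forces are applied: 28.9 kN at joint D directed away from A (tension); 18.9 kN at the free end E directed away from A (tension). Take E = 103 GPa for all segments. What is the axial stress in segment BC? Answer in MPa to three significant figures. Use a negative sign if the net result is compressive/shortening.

Internal axial forces (sectioning from the free end, tension +): N_DE = 18.9 kN, N_CD = 47.8 kN, N_BC = 47.8 kN, N_AB = 47.8 kN.
A_BC = 1888 mm².
σ_BC = N_BC/A_BC = 47800/1888 = 25.31 MPa.

25.3 MPa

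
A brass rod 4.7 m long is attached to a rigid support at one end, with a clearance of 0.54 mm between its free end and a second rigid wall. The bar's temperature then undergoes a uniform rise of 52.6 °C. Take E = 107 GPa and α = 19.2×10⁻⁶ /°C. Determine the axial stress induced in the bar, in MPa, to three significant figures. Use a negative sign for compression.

-95.8 MPa

Free thermal expansion αLΔT = 19.2e-6 · 4700 · 52.6 = 4.747 mm.
The walls engage after the gap closes; constrained expansion = 4.747 − 0.54 = 4.207 mm.
The walls impose strain ε = −(4.207)/4700 = -8.9503e-04; σ = Eε = 107000 · -8.9503e-04 = -95.77 MPa.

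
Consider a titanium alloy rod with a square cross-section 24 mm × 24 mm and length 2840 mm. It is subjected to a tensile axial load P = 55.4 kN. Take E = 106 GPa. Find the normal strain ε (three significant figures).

9.07e-04

A = 576 mm².
σ = N/A = 96.18 MPa; ε = σ/E = 96.18/106000 = 9.074e-04.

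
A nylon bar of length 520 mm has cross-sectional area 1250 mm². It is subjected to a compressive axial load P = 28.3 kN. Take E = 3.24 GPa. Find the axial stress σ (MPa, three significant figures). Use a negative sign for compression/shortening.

-22.6 MPa

σ = N/A = -28300/1250 = -22.64 MPa.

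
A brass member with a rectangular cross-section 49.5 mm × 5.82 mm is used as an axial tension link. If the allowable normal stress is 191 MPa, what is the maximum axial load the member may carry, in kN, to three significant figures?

55.0 kN

A = 288.1 mm².
P_max = σ_allow · A = 191 · 288.1 = 55030 N = 55.03 kN.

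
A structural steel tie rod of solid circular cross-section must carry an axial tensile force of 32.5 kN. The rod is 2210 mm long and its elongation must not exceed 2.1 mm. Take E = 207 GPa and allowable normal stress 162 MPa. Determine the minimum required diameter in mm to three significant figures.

16.0 mm

Required area A ≥ P/σ_allow = 32500/162 = 200.6 mm².
For a solid circular section, d ≥ √(4A/π) = 15.98 mm.
Elongation limit: A ≥ PL/(Eδ_allow) = 32500·2210/(207000·2.1) = 165.2 mm² ⇒ d ≥ 14.5 mm.
The stress limit governs.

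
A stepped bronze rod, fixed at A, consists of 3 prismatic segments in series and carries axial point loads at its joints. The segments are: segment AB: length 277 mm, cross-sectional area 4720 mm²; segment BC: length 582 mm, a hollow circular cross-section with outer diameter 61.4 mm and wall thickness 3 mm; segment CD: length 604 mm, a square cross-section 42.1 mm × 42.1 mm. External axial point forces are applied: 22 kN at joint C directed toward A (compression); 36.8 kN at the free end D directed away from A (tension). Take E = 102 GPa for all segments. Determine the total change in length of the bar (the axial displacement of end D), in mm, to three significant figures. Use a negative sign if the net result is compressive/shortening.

Internal axial forces (sectioning from the free end, tension +): N_CD = 36.8 kN, N_BC = 14.8 kN, N_AB = 14.8 kN.
A_BC = 550.4 mm².
A_CD = 1772 mm².
δ_AB = 14800·277/(4720·102000) = 0.008515 mm
δ_BC = 14800·582/(550.4·102000) = 0.1534 mm
δ_CD = 36800·604/(1772·102000) = 0.1229 mm
δ = Σδ_i = 0.2849 mm.

0.285 mm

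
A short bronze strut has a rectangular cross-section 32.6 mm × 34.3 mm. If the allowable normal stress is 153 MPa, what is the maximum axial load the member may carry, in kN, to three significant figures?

A = 1118 mm².
P_max = σ_allow · A = 153 · 1118 = 171100 N = 171.1 kN.

171 kN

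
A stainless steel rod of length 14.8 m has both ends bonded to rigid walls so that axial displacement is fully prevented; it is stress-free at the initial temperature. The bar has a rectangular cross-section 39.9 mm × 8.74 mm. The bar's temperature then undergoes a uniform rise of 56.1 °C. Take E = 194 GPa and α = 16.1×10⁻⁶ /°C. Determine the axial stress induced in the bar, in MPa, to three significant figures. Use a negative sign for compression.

Free thermal expansion αLΔT = 16.1e-6 · 14800 · 56.1 = 13.37 mm.
The walls impose strain ε = −(13.37)/14800 = -9.0321e-04; σ = Eε = 194000 · -9.0321e-04 = -175.2 MPa.

-175 MPa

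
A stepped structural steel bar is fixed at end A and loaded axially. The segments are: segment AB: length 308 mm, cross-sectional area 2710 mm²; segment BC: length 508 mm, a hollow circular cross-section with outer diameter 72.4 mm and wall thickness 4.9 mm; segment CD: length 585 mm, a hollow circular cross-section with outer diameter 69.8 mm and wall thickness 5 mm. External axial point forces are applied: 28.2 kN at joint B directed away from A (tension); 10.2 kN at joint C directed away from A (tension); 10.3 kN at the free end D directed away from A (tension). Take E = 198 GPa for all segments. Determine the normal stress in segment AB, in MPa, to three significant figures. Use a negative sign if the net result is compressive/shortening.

Internal axial forces (sectioning from the free end, tension +): N_CD = 10.3 kN, N_BC = 20.5 kN, N_AB = 48.7 kN.
σ_AB = N_AB/A_AB = 48700/2710 = 17.97 MPa.

18.0 MPa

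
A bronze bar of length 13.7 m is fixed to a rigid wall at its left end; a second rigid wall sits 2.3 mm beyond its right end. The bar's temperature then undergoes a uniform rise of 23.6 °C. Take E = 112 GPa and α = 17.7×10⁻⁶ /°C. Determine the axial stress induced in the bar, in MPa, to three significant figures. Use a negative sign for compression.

-28.0 MPa

Free thermal expansion αLΔT = 17.7e-6 · 13700 · 23.6 = 5.723 mm.
The walls engage after the gap closes; constrained expansion = 5.723 − 2.3 = 3.423 mm.
The walls impose strain ε = −(3.423)/13700 = -2.4984e-04; σ = Eε = 112000 · -2.4984e-04 = -27.98 MPa.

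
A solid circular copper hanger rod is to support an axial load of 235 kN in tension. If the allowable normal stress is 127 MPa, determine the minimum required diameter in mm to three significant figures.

48.5 mm

Required area A ≥ P/σ_allow = 235000/127 = 1850 mm².
For a solid circular section, d ≥ √(4A/π) = 48.54 mm.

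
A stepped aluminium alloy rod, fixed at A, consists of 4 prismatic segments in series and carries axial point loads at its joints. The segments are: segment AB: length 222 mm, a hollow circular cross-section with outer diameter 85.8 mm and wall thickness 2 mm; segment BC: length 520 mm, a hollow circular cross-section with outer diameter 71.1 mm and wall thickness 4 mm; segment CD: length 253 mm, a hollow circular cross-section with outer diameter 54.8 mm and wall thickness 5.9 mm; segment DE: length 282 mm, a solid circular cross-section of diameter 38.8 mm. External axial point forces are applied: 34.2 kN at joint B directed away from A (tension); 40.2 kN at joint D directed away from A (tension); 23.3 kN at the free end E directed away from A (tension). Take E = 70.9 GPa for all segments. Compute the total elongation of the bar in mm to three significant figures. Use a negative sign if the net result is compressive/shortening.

1.46 mm

Internal axial forces (sectioning from the free end, tension +): N_DE = 23.3 kN, N_CD = 63.5 kN, N_BC = 63.5 kN, N_AB = 97.7 kN.
A_AB = 526.5 mm².
A_BC = 843.2 mm².
A_CD = 906.4 mm².
A_DE = 1182 mm².
δ_AB = 97700·222/(526.5·70900) = 0.581 mm
δ_BC = 63500·520/(843.2·70900) = 0.5523 mm
δ_CD = 63500·253/(906.4·70900) = 0.25 mm
δ_DE = 23300·282/(1182·70900) = 0.07838 mm
δ = Σδ_i = 1.462 mm.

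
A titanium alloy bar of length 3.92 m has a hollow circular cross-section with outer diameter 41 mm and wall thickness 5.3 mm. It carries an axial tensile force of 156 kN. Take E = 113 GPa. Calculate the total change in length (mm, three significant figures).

9.10 mm

A = 594.4 mm².
δ_mech = NL/(AE) = 156000·3920/(594.4·113000) = 9.104 mm.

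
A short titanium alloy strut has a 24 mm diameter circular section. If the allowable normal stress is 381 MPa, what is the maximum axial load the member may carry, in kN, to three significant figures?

172 kN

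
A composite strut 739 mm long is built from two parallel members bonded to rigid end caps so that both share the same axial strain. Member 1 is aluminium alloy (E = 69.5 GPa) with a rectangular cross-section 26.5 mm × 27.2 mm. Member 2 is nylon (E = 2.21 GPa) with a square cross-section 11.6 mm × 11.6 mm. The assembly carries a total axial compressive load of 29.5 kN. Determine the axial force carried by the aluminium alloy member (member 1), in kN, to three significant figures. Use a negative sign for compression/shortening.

A_1 = 720.8 mm².
A_2 = 134.6 mm².
Equal strain + equilibrium ⇒ each member carries load in proportion to AE: A₁E₁ = 50100000 N, A₂E₂ = 297400 N, ΣAE = 50390000 N.
F₁ = P·A₁E₁/ΣAE = -29500·50100000/50390000 = -29330 N.

-29.3 kN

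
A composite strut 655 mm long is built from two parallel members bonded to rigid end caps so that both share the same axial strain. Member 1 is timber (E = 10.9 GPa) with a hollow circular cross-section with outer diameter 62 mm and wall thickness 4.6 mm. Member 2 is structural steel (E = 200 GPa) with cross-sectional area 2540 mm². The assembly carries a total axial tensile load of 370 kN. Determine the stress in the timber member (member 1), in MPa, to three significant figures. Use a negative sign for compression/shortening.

7.80 MPa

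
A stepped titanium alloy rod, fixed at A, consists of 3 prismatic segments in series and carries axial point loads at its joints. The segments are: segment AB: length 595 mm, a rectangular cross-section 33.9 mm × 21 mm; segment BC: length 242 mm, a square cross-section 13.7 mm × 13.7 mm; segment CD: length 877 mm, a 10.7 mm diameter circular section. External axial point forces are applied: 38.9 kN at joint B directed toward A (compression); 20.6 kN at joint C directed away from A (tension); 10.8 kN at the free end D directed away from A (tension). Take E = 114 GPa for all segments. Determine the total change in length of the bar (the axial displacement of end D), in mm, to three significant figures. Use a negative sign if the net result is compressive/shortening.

1.22 mm

Internal axial forces (sectioning from the free end, tension +): N_CD = 10.8 kN, N_BC = 31.4 kN, N_AB = -7.5 kN.
A_AB = 711.9 mm².
A_BC = 187.7 mm².
A_CD = 89.92 mm².
δ_AB = -7500·595/(711.9·114000) = -0.05499 mm
δ_BC = 31400·242/(187.7·114000) = 0.3551 mm
δ_CD = 10800·877/(89.92·114000) = 0.924 mm
δ = Σδ_i = 1.224 mm.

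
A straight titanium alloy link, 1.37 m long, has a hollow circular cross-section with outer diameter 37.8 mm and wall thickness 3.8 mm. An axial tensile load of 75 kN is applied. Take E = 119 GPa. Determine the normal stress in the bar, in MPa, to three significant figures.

185 MPa

A = 405.9 mm².
σ = N/A = 75000/405.9 = 184.8 MPa.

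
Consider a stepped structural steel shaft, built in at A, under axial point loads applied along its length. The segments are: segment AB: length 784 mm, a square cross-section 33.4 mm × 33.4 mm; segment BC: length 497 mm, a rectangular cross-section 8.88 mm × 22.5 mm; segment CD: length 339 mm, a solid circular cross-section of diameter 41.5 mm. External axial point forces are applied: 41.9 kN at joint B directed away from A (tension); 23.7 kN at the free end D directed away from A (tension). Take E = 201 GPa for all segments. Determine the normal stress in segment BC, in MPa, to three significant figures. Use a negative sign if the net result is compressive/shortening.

Internal axial forces (sectioning from the free end, tension +): N_CD = 23.7 kN, N_BC = 23.7 kN, N_AB = 65.6 kN.
A_BC = 199.8 mm².
σ_BC = N_BC/A_BC = 23700/199.8 = 118.6 MPa.

119 MPa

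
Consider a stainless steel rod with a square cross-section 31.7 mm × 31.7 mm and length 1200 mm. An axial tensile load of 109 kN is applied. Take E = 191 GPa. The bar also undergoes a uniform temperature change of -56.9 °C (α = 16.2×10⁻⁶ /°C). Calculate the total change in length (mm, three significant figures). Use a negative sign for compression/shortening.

-0.425 mm

A = 1005 mm².
δ_mech = NL/(AE) = 109000·1200/(1005·191000) = 0.6815 mm.
δ_thermal = αLΔT = 16.2e-6·1200·-56.9 = -1.106 mm.
δ = δ_mech + δ_thermal = -0.4247 mm.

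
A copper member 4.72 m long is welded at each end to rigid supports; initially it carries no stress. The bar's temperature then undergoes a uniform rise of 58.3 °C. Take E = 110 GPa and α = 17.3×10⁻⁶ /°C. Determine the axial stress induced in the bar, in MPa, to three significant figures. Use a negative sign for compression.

-111 MPa

Free thermal expansion αLΔT = 17.3e-6 · 4720 · 58.3 = 4.761 mm.
The walls impose strain ε = −(4.761)/4720 = -1.0086e-03; σ = Eε = 110000 · -1.0086e-03 = -110.9 MPa.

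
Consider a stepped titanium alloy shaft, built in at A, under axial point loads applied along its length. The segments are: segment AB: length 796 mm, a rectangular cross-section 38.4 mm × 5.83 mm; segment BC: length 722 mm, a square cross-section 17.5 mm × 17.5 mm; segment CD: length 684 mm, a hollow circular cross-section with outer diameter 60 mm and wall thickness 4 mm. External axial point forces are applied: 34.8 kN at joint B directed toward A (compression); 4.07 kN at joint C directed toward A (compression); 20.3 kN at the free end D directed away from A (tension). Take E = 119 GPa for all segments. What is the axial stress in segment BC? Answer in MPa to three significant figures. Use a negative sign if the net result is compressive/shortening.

Internal axial forces (sectioning from the free end, tension +): N_CD = 20.3 kN, N_BC = 16.23 kN, N_AB = -18.57 kN.
A_BC = 306.2 mm².
σ_BC = N_BC/A_BC = 16230/306.2 = 53 MPa.

53.0 MPa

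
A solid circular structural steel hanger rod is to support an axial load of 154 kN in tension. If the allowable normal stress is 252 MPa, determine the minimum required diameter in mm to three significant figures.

27.9 mm

Required area A ≥ P/σ_allow = 154000/252 = 611.1 mm².
For a solid circular section, d ≥ √(4A/π) = 27.89 mm.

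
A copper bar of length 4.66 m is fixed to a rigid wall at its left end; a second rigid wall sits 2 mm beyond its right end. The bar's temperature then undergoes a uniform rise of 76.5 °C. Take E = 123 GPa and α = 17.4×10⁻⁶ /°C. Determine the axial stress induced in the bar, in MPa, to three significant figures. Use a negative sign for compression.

Free thermal expansion αLΔT = 17.4e-6 · 4660 · 76.5 = 6.203 mm.
The walls engage after the gap closes; constrained expansion = 6.203 − 2 = 4.203 mm.
The walls impose strain ε = −(4.203)/4660 = -9.0192e-04; σ = Eε = 123000 · -9.0192e-04 = -110.9 MPa.

-111 MPa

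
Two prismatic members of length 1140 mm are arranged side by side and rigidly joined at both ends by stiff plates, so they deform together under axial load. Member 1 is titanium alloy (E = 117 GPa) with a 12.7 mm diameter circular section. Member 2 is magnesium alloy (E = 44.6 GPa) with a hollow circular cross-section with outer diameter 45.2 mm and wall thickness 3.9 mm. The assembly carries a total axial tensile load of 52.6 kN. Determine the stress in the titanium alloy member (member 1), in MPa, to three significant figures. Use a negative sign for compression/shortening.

A_1 = 126.7 mm².
A_2 = 506 mm².
Equal strain + equilibrium ⇒ each member carries load in proportion to AE: A₁E₁ = 14820000 N, A₂E₂ = 22570000 N, ΣAE = 37390000 N.
σ₁ = P·E₁/ΣAE = 52600·117000/37390000 = 164.6 MPa.

165 MPa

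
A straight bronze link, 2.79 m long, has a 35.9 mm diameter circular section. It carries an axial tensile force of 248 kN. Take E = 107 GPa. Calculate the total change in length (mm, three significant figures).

6.39 mm

A = 1012 mm².
δ_mech = NL/(AE) = 248000·2790/(1012·107000) = 6.388 mm.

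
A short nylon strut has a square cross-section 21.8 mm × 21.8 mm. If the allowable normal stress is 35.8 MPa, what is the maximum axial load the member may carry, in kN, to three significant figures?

17.0 kN

A = 475.2 mm².
P_max = σ_allow · A = 35.8 · 475.2 = 17010 N = 17.01 kN.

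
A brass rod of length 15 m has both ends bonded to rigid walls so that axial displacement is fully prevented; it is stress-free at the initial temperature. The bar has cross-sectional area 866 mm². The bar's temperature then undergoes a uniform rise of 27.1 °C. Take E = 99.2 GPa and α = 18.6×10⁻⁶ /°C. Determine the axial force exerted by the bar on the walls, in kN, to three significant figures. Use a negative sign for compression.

-43.3 kN

Free thermal expansion αLΔT = 18.6e-6 · 15000 · 27.1 = 7.561 mm.
The walls impose strain ε = −(7.561)/15000 = -5.0406e-04; σ = Eε = 99200 · -5.0406e-04 = -50 MPa.
Wall reaction R = σ·A = -50·866 = -43300 N = -43.3 kN.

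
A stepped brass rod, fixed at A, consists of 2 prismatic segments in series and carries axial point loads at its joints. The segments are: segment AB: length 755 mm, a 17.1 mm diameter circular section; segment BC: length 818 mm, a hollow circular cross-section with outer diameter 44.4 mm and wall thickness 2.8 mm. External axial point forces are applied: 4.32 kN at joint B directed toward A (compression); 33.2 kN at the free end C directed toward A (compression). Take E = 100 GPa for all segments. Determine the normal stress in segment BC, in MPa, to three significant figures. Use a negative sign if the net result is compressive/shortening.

-90.7 MPa

Internal axial forces (sectioning from the free end, tension +): N_BC = -33.2 kN, N_AB = -37.52 kN.
A_BC = 365.9 mm².
σ_BC = N_BC/A_BC = -33200/365.9 = -90.73 MPa.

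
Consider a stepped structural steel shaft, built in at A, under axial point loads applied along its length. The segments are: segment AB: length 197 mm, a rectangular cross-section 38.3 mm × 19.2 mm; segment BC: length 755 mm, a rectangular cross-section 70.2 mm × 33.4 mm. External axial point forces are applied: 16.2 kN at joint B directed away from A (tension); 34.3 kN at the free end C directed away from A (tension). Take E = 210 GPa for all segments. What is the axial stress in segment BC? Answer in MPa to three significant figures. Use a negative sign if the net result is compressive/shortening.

Internal axial forces (sectioning from the free end, tension +): N_BC = 34.3 kN, N_AB = 50.5 kN.
A_BC = 2345 mm².
σ_BC = N_BC/A_BC = 34300/2345 = 14.63 MPa.

14.6 MPa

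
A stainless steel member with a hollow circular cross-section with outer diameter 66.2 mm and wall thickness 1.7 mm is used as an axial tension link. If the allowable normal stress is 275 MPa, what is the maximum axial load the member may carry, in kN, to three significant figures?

A = 344.5 mm².
P_max = σ_allow · A = 275 · 344.5 = 94730 N = 94.73 kN.

94.7 kN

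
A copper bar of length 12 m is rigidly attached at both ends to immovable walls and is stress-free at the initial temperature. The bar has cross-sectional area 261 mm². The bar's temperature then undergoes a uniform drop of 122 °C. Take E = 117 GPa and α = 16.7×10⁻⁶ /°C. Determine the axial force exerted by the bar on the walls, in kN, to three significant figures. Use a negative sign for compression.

62.2 kN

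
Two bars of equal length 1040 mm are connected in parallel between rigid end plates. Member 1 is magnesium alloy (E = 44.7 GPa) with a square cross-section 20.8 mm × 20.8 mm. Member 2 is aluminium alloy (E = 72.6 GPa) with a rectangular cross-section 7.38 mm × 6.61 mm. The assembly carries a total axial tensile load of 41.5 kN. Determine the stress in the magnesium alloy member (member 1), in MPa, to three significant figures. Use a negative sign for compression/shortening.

81.1 MPa

A_1 = 432.6 mm².
A_2 = 48.78 mm².
Equal strain + equilibrium ⇒ each member carries load in proportion to AE: A₁E₁ = 19340000 N, A₂E₂ = 3542000 N, ΣAE = 22880000 N.
σ₁ = P·E₁/ΣAE = 41500·44700/22880000 = 81.08 MPa.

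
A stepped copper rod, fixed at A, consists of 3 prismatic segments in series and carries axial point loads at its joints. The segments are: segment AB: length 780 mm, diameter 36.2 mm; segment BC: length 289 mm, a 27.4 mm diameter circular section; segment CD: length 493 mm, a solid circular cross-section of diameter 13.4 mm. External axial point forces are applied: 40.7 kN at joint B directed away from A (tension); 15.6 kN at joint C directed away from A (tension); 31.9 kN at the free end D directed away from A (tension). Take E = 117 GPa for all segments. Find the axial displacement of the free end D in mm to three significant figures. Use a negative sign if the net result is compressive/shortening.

Internal axial forces (sectioning from the free end, tension +): N_CD = 31.9 kN, N_BC = 47.5 kN, N_AB = 88.2 kN.
A_AB = 1029 mm².
A_BC = 589.6 mm².
A_CD = 141 mm².
δ_AB = 88200·780/(1029·117000) = 0.5713 mm
δ_BC = 47500·289/(589.6·117000) = 0.199 mm
δ_CD = 31900·493/(141·117000) = 0.9531 mm
δ = Σδ_i = 1.723 mm.

1.72 mm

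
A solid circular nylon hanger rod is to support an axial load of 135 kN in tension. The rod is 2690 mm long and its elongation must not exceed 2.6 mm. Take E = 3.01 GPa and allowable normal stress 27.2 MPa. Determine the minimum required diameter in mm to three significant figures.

243 mm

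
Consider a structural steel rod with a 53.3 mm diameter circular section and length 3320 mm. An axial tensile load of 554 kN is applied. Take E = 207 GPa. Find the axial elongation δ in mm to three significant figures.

A = 2231 mm².
δ_mech = NL/(AE) = 554000·3320/(2231·207000) = 3.982 mm.

3.98 mm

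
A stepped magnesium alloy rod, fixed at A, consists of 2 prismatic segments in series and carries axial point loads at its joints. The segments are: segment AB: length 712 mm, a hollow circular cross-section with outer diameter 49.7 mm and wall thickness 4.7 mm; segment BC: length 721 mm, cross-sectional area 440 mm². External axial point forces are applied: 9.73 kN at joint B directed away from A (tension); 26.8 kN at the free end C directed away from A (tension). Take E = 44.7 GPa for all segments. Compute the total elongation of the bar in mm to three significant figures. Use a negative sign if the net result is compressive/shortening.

1.86 mm

Internal axial forces (sectioning from the free end, tension +): N_BC = 26.8 kN, N_AB = 36.53 kN.
A_AB = 664.4 mm².
δ_AB = 36530·712/(664.4·44700) = 0.8757 mm
δ_BC = 26800·721/(440·44700) = 0.9824 mm
δ = Σδ_i = 1.858 mm.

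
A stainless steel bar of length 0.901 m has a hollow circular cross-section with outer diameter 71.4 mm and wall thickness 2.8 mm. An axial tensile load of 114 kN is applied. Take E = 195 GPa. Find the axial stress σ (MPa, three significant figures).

189 MPa

A = 603.4 mm².
σ = N/A = 114000/603.4 = 188.9 MPa.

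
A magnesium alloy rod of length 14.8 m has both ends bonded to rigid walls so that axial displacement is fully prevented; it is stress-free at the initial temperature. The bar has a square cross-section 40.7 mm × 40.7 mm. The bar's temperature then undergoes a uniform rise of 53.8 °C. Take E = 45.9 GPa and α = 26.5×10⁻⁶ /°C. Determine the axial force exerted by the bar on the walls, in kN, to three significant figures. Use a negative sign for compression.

-108 kN

Free thermal expansion αLΔT = 26.5e-6 · 14800 · 53.8 = 21.1 mm.
The walls impose strain ε = −(21.1)/14800 = -1.4257e-03; σ = Eε = 45900 · -1.4257e-03 = -65.44 MPa.
Wall reaction R = σ·A = -65.44·1656 = -108400 N = -108.4 kN.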